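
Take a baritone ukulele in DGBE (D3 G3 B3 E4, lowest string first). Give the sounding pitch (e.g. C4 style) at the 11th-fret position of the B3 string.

A#4

Each fret is one semitone, so B3 + 11 = A#4.
(Equivalently spelled Bb4.)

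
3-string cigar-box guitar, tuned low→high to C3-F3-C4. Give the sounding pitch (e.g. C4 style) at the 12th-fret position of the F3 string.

Each fret is one semitone, so F3 + 12 = F4.

F4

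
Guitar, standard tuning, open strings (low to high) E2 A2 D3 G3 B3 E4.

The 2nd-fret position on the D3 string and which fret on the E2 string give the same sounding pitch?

12

Fret 2 on D3 is MIDI 50 + 2 = 52 (E3). On the E2 string (open MIDI 40), that pitch is 52 − 40 = fret 12.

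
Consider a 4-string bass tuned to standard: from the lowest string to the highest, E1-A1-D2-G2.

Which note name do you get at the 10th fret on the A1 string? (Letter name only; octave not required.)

G

The open A1 string plus 10 semitones: A–A#–B–C–…–F–F#–G.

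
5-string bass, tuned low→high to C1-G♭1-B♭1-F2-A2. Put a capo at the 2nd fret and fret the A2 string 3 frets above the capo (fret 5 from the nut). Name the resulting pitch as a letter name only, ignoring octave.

The capo raises the open A2 by 2 semitones to B2; fretting 3 more gives A2 + 2 + 3 = A2 + 5 semitones, landing on D.

D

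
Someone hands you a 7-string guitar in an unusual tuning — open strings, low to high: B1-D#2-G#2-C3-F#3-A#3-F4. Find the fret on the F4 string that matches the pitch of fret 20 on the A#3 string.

A#3 at fret 20 is A#3 + 20 semitones = F#5.
The open F4 string is 7 semitones above the open A#3, so the same pitch on the F4 string lies at fret 20 − 7 = 13.

13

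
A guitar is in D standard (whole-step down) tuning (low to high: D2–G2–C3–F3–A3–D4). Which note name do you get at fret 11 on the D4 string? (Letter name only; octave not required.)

C♯

Each fret is one semitone, so D4 + 11 = C♯.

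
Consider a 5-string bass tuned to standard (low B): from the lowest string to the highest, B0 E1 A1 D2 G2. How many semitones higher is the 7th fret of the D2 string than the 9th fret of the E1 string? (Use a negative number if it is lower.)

D2 at fret 7 → A2 (MIDI 45); E1 at fret 9 → C♯2 (MIDI 37).
45 − 37 = 8, so the two pitches are 8 semitones apart.

8 semitones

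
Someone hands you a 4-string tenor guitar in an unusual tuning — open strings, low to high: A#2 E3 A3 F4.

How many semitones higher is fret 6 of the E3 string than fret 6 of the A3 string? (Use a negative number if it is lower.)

E3 at fret 6 → A#3 (MIDI 58); A3 at fret 6 → D#4 (MIDI 63).
58 − 63 = -5, so the two pitches are 5 semitones apart.

-5 semitones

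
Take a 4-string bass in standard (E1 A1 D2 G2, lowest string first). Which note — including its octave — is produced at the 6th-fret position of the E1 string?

A#1

The open E1 string plus 6 semitones: E–F–F#–G–G#–A–A#.
No B→C boundary is crossed, so the octave stays at 1.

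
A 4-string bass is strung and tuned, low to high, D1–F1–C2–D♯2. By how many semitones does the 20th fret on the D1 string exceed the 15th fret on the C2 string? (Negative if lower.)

-5 semitones

D1 at fret 20 → A♯2 (MIDI 46); C2 at fret 15 → D♯3 (MIDI 51).
46 − 51 = -5, so the two pitches are 5 semitones apart.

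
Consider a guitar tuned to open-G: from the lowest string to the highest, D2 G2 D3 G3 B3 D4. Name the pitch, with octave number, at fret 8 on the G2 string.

D#3

The open G2 string plus 8 semitones: G–G#–A–A#–B–C–C#–D–D#.
The walk passes from B into C once, so the octave number goes from 2 to 3.
(Equivalently spelled Eb3.)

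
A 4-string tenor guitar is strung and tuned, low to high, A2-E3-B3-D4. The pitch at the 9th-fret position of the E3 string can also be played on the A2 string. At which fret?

16

Fret 9 on E3 is MIDI 52 + 9 = 61 (C♯4). On the A2 string (open MIDI 45), that pitch is 61 − 45 = fret 16.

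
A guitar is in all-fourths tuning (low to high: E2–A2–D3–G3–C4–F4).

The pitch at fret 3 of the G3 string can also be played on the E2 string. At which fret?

18

G3 at fret 3 is G3 + 3 semitones = A♯3.
The open E2 string is 15 semitones below the open G3, so the same pitch on the E2 string lies at fret 3 + 15 = 18.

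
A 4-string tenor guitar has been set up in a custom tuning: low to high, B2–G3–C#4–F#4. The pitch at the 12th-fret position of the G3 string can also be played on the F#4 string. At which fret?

Fret 12 on G3 is MIDI 55 + 12 = 67 (G4). On the F#4 string (open MIDI 66), that pitch is 67 − 66 = fret 1.

1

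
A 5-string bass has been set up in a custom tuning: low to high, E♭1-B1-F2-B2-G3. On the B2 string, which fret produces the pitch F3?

F3 is 6 semitones above the open B2 (B–C–Db–D–Eb–E–F), so it sits at fret 6.

6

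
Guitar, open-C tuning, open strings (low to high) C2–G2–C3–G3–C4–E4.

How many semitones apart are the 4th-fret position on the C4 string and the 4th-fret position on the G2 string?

17 semitones

C4 at fret 4 → E4 (MIDI 64); G2 at fret 4 → B2 (MIDI 47).
64 − 47 = 17, so the two pitches are 17 semitones apart, with E4 the higher.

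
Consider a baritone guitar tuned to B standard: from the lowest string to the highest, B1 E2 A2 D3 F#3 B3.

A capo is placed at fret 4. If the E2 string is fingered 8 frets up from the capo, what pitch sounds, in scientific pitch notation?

The capo raises the open E2 by 4 semitones to G#2; fretting 8 more gives E2 + 4 + 8 = E2 + 12 semitones = E3.

E3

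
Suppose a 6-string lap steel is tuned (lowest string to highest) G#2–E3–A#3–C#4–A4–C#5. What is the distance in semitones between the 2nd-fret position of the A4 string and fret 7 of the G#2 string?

A4 at fret 2 → B4 (MIDI 71); G#2 at fret 7 → D#3 (MIDI 51).
71 − 51 = 20, so the two pitches are 20 semitones apart, with B4 the higher.

20 semitones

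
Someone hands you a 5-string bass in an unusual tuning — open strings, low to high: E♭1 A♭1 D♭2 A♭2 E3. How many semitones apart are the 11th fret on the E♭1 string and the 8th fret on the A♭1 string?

E♭1 at fret 11 → D2 (MIDI 38); A♭1 at fret 8 → E2 (MIDI 40).
38 − 40 = -2, so the two pitches are 2 semitones apart, with E2 the higher.

2 semitones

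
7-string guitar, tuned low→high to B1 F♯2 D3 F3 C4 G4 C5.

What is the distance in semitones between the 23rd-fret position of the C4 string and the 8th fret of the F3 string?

22 semitones

C4 at fret 23 → B5 (MIDI 83); F3 at fret 8 → C♯4 (MIDI 61).
83 − 61 = 22, so the two pitches are 22 semitones apart, with B5 the higher.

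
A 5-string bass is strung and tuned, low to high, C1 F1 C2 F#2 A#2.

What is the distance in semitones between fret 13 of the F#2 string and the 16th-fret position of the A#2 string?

7 semitones

F#2 at fret 13 → G3 (MIDI 55); A#2 at fret 16 → D4 (MIDI 62).
55 − 62 = -7, so the two pitches are 7 semitones apart, with D4 the higher.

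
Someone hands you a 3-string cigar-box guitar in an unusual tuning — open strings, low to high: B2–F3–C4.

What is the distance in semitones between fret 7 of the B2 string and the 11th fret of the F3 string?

10 semitones

B2 at fret 7 → F#3 (MIDI 54); F3 at fret 11 → E4 (MIDI 64).
54 − 64 = -10, so the two pitches are 10 semitones apart, with E4 the higher.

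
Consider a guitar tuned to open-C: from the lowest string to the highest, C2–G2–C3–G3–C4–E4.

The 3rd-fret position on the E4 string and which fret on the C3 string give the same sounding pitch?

19

E4 at fret 3 is E4 + 3 semitones = G4.
The open C3 string is 16 semitones below the open E4, so the same pitch on the C3 string lies at fret 3 + 16 = 19.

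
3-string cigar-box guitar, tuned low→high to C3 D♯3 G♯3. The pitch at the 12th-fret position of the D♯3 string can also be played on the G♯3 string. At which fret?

7

Fret 12 on D♯3 is MIDI 51 + 12 = 63 (D♯4). On the G♯3 string (open MIDI 56), that pitch is 63 − 56 = fret 7.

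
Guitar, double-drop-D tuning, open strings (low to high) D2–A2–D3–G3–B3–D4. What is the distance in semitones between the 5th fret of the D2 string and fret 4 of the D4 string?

D2 at fret 5 → G2 (MIDI 43); D4 at fret 4 → F#4 (MIDI 66).
43 − 66 = -23, so the two pitches are 23 semitones apart, with F#4 the higher.

23 semitones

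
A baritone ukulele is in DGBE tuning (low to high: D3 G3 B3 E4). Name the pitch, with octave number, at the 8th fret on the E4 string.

C5

Each fret is one semitone, so E4 + 8 = C5.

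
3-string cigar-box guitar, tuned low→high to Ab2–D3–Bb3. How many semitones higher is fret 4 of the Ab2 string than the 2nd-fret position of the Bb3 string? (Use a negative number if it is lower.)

Ab2 at fret 4 → C3 (MIDI 48); Bb3 at fret 2 → C4 (MIDI 60).
48 − 60 = -12, so the two pitches are 12 semitones apart.

-12 semitones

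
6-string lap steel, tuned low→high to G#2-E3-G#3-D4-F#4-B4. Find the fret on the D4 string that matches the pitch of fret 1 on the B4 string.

10

Fret 1 on B4 is MIDI 71 + 1 = 72 (C5). On the D4 string (open MIDI 62), that pitch is 72 − 62 = fret 10.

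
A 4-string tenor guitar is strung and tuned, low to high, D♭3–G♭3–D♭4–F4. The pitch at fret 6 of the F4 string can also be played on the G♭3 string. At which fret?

17

F4 at fret 6 is F4 + 6 semitones = B4.
The open G♭3 string is 11 semitones below the open F4, so the same pitch on the G♭3 string lies at fret 6 + 11 = 17.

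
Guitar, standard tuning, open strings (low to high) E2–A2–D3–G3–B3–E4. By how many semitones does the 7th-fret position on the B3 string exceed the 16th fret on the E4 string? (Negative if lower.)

-14 semitones

B3 at fret 7 → F#4 (MIDI 66); E4 at fret 16 → G#5 (MIDI 80).
66 − 80 = -14, so the two pitches are 14 semitones apart.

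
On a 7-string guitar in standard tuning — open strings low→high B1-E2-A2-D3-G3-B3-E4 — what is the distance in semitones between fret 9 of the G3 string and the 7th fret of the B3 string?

G3 at fret 9 → E4 (MIDI 64); B3 at fret 7 → F♯4 (MIDI 66).
64 − 66 = -2, so the two pitches are 2 semitones apart, with F♯4 the higher.

2 semitones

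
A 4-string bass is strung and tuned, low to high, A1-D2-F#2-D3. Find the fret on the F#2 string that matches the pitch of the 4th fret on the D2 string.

D2 at fret 4 is D2 + 4 semitones = F#2.
The open F#2 string is 4 semitones above the open D2, so the same pitch on the F#2 string lies at fret 4 − 4 = 0.

0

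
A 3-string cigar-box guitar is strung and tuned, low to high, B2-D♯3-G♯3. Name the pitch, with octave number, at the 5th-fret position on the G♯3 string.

The open G♯3 string plus 5 semitones: G#–A–A#–B–C–C#.
The walk passes from B into C once, so the octave number goes from 3 to 4.

C♯4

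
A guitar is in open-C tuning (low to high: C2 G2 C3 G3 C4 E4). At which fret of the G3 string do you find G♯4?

G♯4 is 13 semitones above the open G3 (G–G#–A–A#–…–F#–G–G#), so it sits at fret 13.

13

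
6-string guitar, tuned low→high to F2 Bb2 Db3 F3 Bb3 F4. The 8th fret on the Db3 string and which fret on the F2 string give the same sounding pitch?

Db3 at fret 8 is Db3 + 8 semitones = A3.
The open F2 string is 8 semitones below the open Db3, so the same pitch on the F2 string lies at fret 8 + 8 = 16.

16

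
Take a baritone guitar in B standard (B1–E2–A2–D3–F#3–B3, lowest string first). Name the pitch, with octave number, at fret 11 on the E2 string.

D#3

Each fret is one semitone, so E2 + 11 = D#3.
(Equivalently spelled Eb3.)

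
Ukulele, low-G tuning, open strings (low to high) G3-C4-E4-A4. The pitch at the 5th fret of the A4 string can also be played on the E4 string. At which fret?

A4 at fret 5 is A4 + 5 semitones = D5.
The open E4 string is 5 semitones below the open A4, so the same pitch on the E4 string lies at fret 5 + 5 = 10.

10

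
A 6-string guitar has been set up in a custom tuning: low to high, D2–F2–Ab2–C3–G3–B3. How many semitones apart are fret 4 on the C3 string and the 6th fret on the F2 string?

5 semitones

C3 at fret 4 → E3 (MIDI 52); F2 at fret 6 → B2 (MIDI 47).
52 − 47 = 5, so the two pitches are 5 semitones apart, with E3 the higher.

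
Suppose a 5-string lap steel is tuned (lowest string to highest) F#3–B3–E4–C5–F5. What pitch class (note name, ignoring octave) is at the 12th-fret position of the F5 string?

The open F5 string plus 12 semitones: F–F#–G–G#–…–D#–E–F.

F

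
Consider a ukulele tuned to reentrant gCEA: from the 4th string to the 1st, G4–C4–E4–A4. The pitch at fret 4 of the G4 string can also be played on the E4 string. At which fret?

7

G4 at fret 4 is G4 + 4 semitones = B4.
The open E4 string is 3 semitones below the open G4, so the same pitch on the E4 string lies at fret 4 + 3 = 7.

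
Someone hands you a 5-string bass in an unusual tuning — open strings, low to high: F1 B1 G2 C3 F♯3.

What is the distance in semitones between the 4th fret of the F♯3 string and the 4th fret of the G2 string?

11 semitones

F♯3 at fret 4 → A♯3 (MIDI 58); G2 at fret 4 → B2 (MIDI 47).
58 − 47 = 11, so the two pitches are 11 semitones apart, with A♯3 the higher.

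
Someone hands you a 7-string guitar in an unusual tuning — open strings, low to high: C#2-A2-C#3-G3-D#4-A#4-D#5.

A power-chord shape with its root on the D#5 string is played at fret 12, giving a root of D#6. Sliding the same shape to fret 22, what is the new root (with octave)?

C#7

Moving from fret 12 to fret 22 shifts the root by 10 semitones.
D#6 up 10 semitones is C#7.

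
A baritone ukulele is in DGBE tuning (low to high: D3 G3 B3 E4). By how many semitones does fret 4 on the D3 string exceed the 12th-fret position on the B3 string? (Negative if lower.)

D3 at fret 4 → F♯3 (MIDI 54); B3 at fret 12 → B4 (MIDI 71).
54 − 71 = -17, so the two pitches are 17 semitones apart.

-17 semitones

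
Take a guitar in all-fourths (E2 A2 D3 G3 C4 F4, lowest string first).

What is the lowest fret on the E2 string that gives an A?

5

From E2, count semitones up the chromatic scale until reaching A: E–F–F#–G–G#–A — 5 steps.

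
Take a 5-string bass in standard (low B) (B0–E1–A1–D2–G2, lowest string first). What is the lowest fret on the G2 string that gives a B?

4

From G2, count semitones up the chromatic scale until reaching B: G–G#–A–A#–B — 4 steps.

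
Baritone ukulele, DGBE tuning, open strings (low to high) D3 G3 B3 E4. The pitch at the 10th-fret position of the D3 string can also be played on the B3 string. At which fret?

Fret 10 on D3 is MIDI 50 + 10 = 60 (C4). On the B3 string (open MIDI 59), that pitch is 60 − 59 = fret 1.

1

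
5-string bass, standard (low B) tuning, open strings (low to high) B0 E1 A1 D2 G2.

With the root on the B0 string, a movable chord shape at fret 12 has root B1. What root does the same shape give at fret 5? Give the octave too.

Moving from fret 12 to fret 5 shifts the root by -7 semitones.
B1 down 7 semitones is E1.

E1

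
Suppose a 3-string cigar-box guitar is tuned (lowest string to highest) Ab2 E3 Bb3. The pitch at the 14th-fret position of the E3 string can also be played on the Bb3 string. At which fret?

Fret 14 on E3 is MIDI 52 + 14 = 66 (Gb4). On the Bb3 string (open MIDI 58), that pitch is 66 − 58 = fret 8.

8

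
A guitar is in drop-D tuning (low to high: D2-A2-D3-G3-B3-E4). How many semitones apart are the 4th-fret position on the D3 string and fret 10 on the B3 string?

D3 at fret 4 → F♯3 (MIDI 54); B3 at fret 10 → A4 (MIDI 69).
54 − 69 = -15, so the two pitches are 15 semitones apart, with A4 the higher.

15 semitones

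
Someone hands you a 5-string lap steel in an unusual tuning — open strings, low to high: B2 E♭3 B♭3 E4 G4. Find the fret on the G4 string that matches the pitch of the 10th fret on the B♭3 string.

1

Fret 10 on B♭3 is MIDI 58 + 10 = 68 (A♭4). On the G4 string (open MIDI 67), that pitch is 68 − 67 = fret 1.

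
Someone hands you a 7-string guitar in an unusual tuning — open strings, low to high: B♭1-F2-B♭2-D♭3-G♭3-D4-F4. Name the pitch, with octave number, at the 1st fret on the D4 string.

E♭4

D4 is MIDI 62. Adding 1 gives 63, which is E♭4.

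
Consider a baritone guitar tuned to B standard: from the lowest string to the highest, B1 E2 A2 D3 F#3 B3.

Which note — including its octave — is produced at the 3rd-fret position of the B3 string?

D4

Each fret is one semitone, so B3 + 3 = D4.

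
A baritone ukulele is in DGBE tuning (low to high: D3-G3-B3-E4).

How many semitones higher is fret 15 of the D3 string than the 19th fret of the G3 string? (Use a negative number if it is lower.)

D3 at fret 15 → F4 (MIDI 65); G3 at fret 19 → D5 (MIDI 74).
65 − 74 = -9, so the two pitches are 9 semitones apart.

-9 semitones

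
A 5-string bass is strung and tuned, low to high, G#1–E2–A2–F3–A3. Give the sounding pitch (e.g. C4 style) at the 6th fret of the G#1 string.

D2

The open G#1 string plus 6 semitones: G#–A–A#–B–C–C#–D.
The walk passes from B into C once, so the octave number goes from 1 to 2.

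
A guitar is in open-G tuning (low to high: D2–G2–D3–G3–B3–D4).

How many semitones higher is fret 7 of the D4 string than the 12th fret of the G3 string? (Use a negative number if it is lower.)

D4 at fret 7 → A4 (MIDI 69); G3 at fret 12 → G4 (MIDI 67).
69 − 67 = 2, so the two pitches are 2 semitones apart.

2 semitones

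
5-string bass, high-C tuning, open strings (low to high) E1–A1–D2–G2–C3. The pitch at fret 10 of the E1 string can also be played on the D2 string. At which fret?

Fret 10 on E1 is MIDI 28 + 10 = 38 (D2). On the D2 string (open MIDI 38), that pitch is 38 − 38 = fret 0.

0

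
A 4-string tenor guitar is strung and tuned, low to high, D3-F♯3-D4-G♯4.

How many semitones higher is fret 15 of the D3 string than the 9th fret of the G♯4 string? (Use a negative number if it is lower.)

-12 semitones

D3 at fret 15 → F4 (MIDI 65); G♯4 at fret 9 → F5 (MIDI 77).
65 − 77 = -12, so the two pitches are 12 semitones apart.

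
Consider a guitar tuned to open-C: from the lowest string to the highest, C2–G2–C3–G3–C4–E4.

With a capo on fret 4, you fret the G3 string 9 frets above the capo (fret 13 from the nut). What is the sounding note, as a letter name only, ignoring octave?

G#

The capo raises the open G3 by 4 semitones to B3; fretting 9 more gives G3 + 4 + 9 = G3 + 13 semitones, landing on G#.
(Also written Ab.)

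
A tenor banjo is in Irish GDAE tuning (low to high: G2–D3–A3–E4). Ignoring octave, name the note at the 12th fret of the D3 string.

The open D3 string plus 12 semitones: D–D#–E–F–…–C–C#–D.

D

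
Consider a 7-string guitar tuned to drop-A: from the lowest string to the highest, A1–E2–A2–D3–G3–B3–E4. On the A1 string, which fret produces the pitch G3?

G3 is 22 semitones above the open A1 (A–A#–B–C–…–F–F#–G), so it sits at fret 22.

22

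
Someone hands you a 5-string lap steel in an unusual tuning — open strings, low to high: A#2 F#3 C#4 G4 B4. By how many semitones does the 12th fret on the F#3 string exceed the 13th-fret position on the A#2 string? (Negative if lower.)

7 semitones

F#3 at fret 12 → F#4 (MIDI 66); A#2 at fret 13 → B3 (MIDI 59).
66 − 59 = 7, so the two pitches are 7 semitones apart.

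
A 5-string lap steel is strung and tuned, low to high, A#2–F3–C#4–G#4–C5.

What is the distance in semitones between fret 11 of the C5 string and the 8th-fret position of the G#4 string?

7 semitones

C5 at fret 11 → B5 (MIDI 83); G#4 at fret 8 → E5 (MIDI 76).
83 − 76 = 7, so the two pitches are 7 semitones apart, with B5 the higher.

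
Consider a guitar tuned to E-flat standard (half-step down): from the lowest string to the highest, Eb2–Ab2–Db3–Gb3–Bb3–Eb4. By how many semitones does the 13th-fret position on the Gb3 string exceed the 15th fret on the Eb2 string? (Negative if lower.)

13 semitones

Gb3 at fret 13 → G4 (MIDI 67); Eb2 at fret 15 → Gb3 (MIDI 54).
67 − 54 = 13, so the two pitches are 13 semitones apart.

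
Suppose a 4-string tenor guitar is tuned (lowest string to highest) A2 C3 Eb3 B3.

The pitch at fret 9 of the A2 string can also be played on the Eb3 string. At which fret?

A2 at fret 9 is A2 + 9 semitones = Gb3.
The open Eb3 string is 6 semitones above the open A2, so the same pitch on the Eb3 string lies at fret 9 − 6 = 3.

3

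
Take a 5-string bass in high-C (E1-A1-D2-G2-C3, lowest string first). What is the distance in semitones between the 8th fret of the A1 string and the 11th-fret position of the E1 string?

2 semitones

A1 at fret 8 → F2 (MIDI 41); E1 at fret 11 → D#2 (MIDI 39).
41 − 39 = 2, so the two pitches are 2 semitones apart, with F2 the higher.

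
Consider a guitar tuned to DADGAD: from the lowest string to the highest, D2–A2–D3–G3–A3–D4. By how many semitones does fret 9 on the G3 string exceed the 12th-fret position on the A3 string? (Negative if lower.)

G3 at fret 9 → E4 (MIDI 64); A3 at fret 12 → A4 (MIDI 69).
64 − 69 = -5, so the two pitches are 5 semitones apart.

-5 semitones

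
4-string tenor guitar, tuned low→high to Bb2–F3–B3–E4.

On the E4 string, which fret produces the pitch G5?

15

G5 is 15 semitones above the open E4 (E–F–Gb–G–…–F–Gb–G), so it sits at fret 15.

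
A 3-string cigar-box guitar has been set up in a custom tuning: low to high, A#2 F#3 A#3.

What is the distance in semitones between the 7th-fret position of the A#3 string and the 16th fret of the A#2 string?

3 semitones

A#3 at fret 7 → F4 (MIDI 65); A#2 at fret 16 → D4 (MIDI 62).
65 − 62 = 3, so the two pitches are 3 semitones apart, with F4 the higher.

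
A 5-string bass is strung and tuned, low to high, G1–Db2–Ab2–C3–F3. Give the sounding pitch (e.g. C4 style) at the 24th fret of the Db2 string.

The open Db2 string plus 24 semitones: Db–D–Eb–E–…–B–C–Db.
The walk passes from B into C 2 times, so the octave number goes from 2 to 4.
(Equivalently spelled C#4.)

Db4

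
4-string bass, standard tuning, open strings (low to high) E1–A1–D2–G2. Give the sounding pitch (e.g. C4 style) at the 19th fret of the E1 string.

B2

The open E1 string plus 19 semitones: E–F–F#–G–…–A–A#–B.
The walk passes from B into C once, so the octave number goes from 1 to 2.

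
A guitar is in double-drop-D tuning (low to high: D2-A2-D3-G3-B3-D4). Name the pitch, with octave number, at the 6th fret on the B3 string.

Each fret is one semitone, so B3 + 6 = F4.

F4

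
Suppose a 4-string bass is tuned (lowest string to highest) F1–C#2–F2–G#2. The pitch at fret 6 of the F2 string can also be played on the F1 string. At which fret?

F2 at fret 6 is F2 + 6 semitones = B2.
The open F1 string is 12 semitones below the open F2, so the same pitch on the F1 string lies at fret 6 + 12 = 18.

18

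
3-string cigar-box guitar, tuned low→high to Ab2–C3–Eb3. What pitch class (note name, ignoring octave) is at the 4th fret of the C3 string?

The open C3 string plus 4 semitones: C–Db–D–Eb–E.

E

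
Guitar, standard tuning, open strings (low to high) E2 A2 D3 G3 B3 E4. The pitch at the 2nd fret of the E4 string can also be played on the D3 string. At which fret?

E4 at fret 2 is E4 + 2 semitones = F#4.
The open D3 string is 14 semitones below the open E4, so the same pitch on the D3 string lies at fret 2 + 14 = 16.

16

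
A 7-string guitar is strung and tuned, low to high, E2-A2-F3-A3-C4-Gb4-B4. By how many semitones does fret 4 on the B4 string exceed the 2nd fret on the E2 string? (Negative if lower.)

33 semitones

B4 at fret 4 → Eb5 (MIDI 75); E2 at fret 2 → Gb2 (MIDI 42).
75 − 42 = 33, so the two pitches are 33 semitones apart.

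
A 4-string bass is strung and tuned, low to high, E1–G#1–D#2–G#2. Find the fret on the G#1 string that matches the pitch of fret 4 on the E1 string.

E1 at fret 4 is E1 + 4 semitones = G#1.
The open G#1 string is 4 semitones above the open E1, so the same pitch on the G#1 string lies at fret 4 − 4 = 0.

0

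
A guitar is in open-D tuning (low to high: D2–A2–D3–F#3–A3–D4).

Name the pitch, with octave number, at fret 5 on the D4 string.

The open D4 string plus 5 semitones: D–D#–E–F–F#–G.
No B→C boundary is crossed, so the octave stays at 4.

G4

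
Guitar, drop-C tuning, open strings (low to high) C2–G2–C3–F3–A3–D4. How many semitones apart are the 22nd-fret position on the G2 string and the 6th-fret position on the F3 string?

6 semitones

G2 at fret 22 → F4 (MIDI 65); F3 at fret 6 → B3 (MIDI 59).
65 − 59 = 6, so the two pitches are 6 semitones apart, with F4 the higher.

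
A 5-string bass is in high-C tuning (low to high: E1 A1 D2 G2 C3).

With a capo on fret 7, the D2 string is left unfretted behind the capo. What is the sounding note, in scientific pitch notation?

The capo raises the open D2 by 7 semitones to A2; fretting 0 more gives D2 + 7 + 0 = D2 + 7 semitones = A2.

A2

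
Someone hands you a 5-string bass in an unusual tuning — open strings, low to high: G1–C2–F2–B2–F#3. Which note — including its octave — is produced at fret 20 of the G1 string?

Each fret is one semitone, so G1 + 20 = D#3.
(Equivalently spelled Eb3.)

D#3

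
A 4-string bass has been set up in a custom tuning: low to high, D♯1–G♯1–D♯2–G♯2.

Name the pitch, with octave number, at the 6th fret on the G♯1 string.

Each fret is one semitone, so G♯1 + 6 = D2.

D2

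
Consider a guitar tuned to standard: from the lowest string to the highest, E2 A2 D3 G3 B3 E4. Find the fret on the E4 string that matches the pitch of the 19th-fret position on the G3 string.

10

G3 at fret 19 is G3 + 19 semitones = D5.
The open E4 string is 9 semitones above the open G3, so the same pitch on the E4 string lies at fret 19 − 9 = 10.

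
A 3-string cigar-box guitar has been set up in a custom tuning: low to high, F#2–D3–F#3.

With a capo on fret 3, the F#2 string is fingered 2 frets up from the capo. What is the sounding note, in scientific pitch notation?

The capo raises the open F#2 by 3 semitones to A2; fretting 2 more gives F#2 + 3 + 2 = F#2 + 5 semitones = B2.

B2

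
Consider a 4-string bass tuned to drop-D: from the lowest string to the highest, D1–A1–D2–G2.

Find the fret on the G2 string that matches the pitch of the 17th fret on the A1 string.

7

A1 at fret 17 is A1 + 17 semitones = D3.
The open G2 string is 10 semitones above the open A1, so the same pitch on the G2 string lies at fret 17 − 10 = 7.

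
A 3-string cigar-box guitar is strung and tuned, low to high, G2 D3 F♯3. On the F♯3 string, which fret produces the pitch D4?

D4 is 8 semitones above the open F♯3 (F#–G–G#–A–A#–B–C–C#–D), so it sits at fret 8.

8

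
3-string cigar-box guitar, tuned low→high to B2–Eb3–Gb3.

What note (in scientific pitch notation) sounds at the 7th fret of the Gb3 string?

Db4

Each fret is one semitone, so Gb3 + 7 = Db4.
(Equivalently spelled C#4.)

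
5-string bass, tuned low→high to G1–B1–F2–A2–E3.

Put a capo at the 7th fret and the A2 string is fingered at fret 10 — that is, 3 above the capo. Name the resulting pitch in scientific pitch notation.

G3

The capo raises the open A2 by 7 semitones to E3; fretting 3 more gives A2 + 7 + 3 = A2 + 10 semitones = G3.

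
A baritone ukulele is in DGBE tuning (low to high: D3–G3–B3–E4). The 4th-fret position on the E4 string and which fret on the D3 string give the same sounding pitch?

18

E4 at fret 4 is E4 + 4 semitones = G#4.
The open D3 string is 14 semitones below the open E4, so the same pitch on the D3 string lies at fret 4 + 14 = 18.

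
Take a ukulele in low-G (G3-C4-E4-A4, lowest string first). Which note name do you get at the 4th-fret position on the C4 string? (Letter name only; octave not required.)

E

C4 is MIDI 60. Adding 4 gives 64; 64 mod 12 = 4, i.e. E.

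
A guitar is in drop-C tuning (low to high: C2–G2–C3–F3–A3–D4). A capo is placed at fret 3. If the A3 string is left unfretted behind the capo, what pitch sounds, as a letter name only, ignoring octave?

The capo raises the open A3 by 3 semitones to C4; fretting 0 more gives A3 + 3 + 0 = A3 + 3 semitones, landing on C.

C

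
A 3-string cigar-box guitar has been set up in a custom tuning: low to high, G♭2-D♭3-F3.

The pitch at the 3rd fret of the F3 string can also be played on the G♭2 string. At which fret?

14

Fret 3 on F3 is MIDI 53 + 3 = 56 (A♭3). On the G♭2 string (open MIDI 42), that pitch is 56 − 42 = fret 14.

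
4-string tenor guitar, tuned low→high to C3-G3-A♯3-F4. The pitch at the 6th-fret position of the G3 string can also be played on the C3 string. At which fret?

Fret 6 on G3 is MIDI 55 + 6 = 61 (C♯4). On the C3 string (open MIDI 48), that pitch is 61 − 48 = fret 13.

13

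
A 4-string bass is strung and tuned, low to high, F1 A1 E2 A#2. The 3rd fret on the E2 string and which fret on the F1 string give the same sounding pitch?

14

Fret 3 on E2 is MIDI 40 + 3 = 43 (G2). On the F1 string (open MIDI 29), that pitch is 43 − 29 = fret 14.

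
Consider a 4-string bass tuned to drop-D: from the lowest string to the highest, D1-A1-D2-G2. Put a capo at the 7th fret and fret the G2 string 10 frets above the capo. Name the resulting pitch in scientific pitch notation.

The capo raises the open G2 by 7 semitones to D3; fretting 10 more gives G2 + 7 + 10 = G2 + 17 semitones = C4.

C4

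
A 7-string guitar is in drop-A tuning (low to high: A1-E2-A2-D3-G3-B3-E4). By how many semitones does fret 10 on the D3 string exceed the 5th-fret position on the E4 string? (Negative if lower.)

D3 at fret 10 → C4 (MIDI 60); E4 at fret 5 → A4 (MIDI 69).
60 − 69 = -9, so the two pitches are 9 semitones apart.

-9 semitones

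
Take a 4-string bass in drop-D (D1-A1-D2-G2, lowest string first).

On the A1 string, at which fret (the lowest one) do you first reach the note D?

5

From A1, count semitones up the chromatic scale until reaching D: A–A#–B–C–C#–D — 5 steps.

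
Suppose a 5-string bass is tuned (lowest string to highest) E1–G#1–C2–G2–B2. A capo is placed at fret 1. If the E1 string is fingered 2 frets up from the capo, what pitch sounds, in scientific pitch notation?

G1

The capo raises the open E1 by 1 semitone to F1; fretting 2 more gives E1 + 1 + 2 = E1 + 3 semitones = G1.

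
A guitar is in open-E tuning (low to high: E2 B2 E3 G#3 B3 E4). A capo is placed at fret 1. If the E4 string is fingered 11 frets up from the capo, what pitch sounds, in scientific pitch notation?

The capo raises the open E4 by 1 semitone to F4; fretting 11 more gives E4 + 1 + 11 = E4 + 12 semitones = E5.

E5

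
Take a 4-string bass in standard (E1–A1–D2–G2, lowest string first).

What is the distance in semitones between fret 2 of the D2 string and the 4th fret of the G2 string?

7 semitones

D2 at fret 2 → E2 (MIDI 40); G2 at fret 4 → B2 (MIDI 47).
40 − 47 = -7, so the two pitches are 7 semitones apart, with B2 the higher.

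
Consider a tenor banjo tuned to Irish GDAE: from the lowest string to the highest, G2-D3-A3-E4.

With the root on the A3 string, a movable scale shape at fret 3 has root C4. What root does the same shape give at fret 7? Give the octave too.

Moving from fret 3 to fret 7 shifts the root by 4 semitones.
C4 up 4 semitones is E4.

E4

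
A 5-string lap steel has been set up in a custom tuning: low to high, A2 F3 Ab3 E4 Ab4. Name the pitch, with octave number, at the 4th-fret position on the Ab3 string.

C4

Ab3 is MIDI 56. Adding 4 gives 60, which is C4.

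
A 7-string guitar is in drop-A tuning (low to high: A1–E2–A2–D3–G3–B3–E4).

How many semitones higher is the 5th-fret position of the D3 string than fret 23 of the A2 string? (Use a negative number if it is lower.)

-13 semitones

D3 at fret 5 → G3 (MIDI 55); A2 at fret 23 → G#4 (MIDI 68).
55 − 68 = -13, so the two pitches are 13 semitones apart.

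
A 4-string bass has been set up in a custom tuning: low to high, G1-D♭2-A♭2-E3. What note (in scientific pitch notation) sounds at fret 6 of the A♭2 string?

A♭2 is MIDI 44. Adding 6 gives 50, which is D3.

D3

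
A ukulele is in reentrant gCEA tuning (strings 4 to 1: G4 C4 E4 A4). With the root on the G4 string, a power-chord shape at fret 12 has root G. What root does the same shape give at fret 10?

F

Moving from fret 12 to fret 10 shifts the root by -2 semitones.
G down 2 semitones is F.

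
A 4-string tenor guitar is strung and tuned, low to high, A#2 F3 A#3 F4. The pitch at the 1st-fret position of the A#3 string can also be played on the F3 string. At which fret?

A#3 at fret 1 is A#3 + 1 semitone = B3.
The open F3 string is 5 semitones below the open A#3, so the same pitch on the F3 string lies at fret 1 + 5 = 6.

6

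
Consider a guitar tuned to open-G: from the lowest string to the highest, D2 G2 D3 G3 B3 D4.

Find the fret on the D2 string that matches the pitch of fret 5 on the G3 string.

22

Fret 5 on G3 is MIDI 55 + 5 = 60 (C4). On the D2 string (open MIDI 38), that pitch is 60 − 38 = fret 22.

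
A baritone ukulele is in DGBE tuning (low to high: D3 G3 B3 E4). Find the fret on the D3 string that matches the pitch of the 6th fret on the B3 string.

Fret 6 on B3 is MIDI 59 + 6 = 65 (F4). On the D3 string (open MIDI 50), that pitch is 65 − 50 = fret 15.

15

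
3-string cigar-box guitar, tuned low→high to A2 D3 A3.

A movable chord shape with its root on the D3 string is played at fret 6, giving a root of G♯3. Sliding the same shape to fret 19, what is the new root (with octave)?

Moving from fret 6 to fret 19 shifts the root by 13 semitones.
G♯3 up 13 semitones is A4.

A4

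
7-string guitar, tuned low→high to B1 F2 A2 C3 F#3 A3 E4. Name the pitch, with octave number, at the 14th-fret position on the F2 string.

F2 is MIDI 41. Adding 14 gives 55, which is G3.

G3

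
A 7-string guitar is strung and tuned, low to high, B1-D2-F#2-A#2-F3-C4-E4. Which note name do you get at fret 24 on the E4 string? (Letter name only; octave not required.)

The open E4 string plus 24 semitones: E–F–F#–G–…–D–D#–E.

E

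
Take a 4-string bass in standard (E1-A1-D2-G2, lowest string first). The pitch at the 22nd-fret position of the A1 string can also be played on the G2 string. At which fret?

12

A1 at fret 22 is A1 + 22 semitones = G3.
The open G2 string is 10 semitones above the open A1, so the same pitch on the G2 string lies at fret 22 − 10 = 12.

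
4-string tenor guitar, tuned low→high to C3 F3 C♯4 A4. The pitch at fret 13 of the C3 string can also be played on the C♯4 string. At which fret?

C3 at fret 13 is C3 + 13 semitones = C♯4.
The open C♯4 string is 13 semitones above the open C3, so the same pitch on the C♯4 string lies at fret 13 − 13 = 0.

0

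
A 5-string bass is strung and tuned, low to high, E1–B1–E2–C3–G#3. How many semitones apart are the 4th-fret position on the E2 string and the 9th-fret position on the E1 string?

7 semitones

E2 at fret 4 → G#2 (MIDI 44); E1 at fret 9 → C#2 (MIDI 37).
44 − 37 = 7, so the two pitches are 7 semitones apart, with G#2 the higher.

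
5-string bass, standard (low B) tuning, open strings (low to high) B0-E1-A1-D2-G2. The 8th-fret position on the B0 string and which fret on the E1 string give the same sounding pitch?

3

Fret 8 on B0 is MIDI 23 + 8 = 31 (G1). On the E1 string (open MIDI 28), that pitch is 31 − 28 = fret 3.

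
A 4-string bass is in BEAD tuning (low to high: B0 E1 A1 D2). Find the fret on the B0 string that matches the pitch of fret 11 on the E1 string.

Fret 11 on E1 is MIDI 28 + 11 = 39 (D#2). On the B0 string (open MIDI 23), that pitch is 39 − 23 = fret 16.

16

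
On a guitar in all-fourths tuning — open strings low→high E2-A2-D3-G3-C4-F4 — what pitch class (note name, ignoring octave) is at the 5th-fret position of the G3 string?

Each fret is one semitone, so G3 + 5 = C.

C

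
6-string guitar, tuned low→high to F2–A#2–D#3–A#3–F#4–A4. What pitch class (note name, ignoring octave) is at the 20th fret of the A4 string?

The open A4 string plus 20 semitones: A–A#–B–C–…–D#–E–F.

F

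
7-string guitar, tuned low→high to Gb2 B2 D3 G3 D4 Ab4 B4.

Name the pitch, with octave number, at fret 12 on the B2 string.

B3

B2 is MIDI 47. Adding 12 gives 59, which is B3.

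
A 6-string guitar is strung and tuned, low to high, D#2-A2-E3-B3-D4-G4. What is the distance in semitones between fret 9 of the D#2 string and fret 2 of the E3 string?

D#2 at fret 9 → C3 (MIDI 48); E3 at fret 2 → F#3 (MIDI 54).
48 − 54 = -6, so the two pitches are 6 semitones apart, with F#3 the higher.

6 semitones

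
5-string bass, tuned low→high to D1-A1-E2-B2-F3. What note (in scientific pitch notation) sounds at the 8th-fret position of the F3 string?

C♯4

Each fret is one semitone, so F3 + 8 = C♯4.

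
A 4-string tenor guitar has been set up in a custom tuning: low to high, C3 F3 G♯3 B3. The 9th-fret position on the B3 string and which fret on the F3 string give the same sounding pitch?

Fret 9 on B3 is MIDI 59 + 9 = 68 (G♯4). On the F3 string (open MIDI 53), that pitch is 68 − 53 = fret 15.

15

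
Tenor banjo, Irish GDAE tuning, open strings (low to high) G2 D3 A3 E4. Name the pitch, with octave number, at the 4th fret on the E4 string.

G♯4

E4 is MIDI 64. Adding 4 gives 68, which is G♯4.
(Equivalently spelled A♭4.)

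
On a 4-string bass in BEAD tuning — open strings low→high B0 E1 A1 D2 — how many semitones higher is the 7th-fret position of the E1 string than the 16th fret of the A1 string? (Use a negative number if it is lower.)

E1 at fret 7 → B1 (MIDI 35); A1 at fret 16 → C#3 (MIDI 49).
35 − 49 = -14, so the two pitches are 14 semitones apart.

-14 semitones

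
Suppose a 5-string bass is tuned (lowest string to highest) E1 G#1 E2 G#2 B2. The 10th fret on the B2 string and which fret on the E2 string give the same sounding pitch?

17

B2 at fret 10 is B2 + 10 semitones = A3.
The open E2 string is 7 semitones below the open B2, so the same pitch on the E2 string lies at fret 10 + 7 = 17.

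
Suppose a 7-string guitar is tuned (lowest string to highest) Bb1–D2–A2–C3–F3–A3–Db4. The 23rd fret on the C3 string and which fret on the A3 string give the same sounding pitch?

Fret 23 on C3 is MIDI 48 + 23 = 71 (B4). On the A3 string (open MIDI 57), that pitch is 71 − 57 = fret 14.

14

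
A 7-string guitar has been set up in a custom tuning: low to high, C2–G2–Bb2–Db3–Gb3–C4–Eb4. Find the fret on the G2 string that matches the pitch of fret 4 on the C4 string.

Fret 4 on C4 is MIDI 60 + 4 = 64 (E4). On the G2 string (open MIDI 43), that pitch is 64 − 43 = fret 21.

21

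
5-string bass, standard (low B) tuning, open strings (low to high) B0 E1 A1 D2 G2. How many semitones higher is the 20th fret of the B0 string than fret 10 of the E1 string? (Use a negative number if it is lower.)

5 semitones

B0 at fret 20 → G2 (MIDI 43); E1 at fret 10 → D2 (MIDI 38).
43 − 38 = 5, so the two pitches are 5 semitones apart.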